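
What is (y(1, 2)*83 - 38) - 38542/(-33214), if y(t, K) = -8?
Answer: -11638843/16607 ≈ -700.84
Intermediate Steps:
(y(1, 2)*83 - 38) - 38542/(-33214) = (-8*83 - 38) - 38542/(-33214) = (-664 - 38) - 38542*(-1/33214) = -702 + 19271/16607 = -11638843/16607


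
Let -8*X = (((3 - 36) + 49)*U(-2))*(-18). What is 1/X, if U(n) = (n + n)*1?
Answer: -1/144 ≈ -0.0069444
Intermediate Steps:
U(n) = 2*n (U(n) = (2*n)*1 = 2*n)
X = -144 (X = -((3 - 36) + 49)*(2*(-2))*(-18)/8 = -(-33 + 49)*(-4)*(-18)/8 = -16*(-4)*(-18)/8 = -(-8)*(-18) = -1/8*1152 = -144)
1/X = 1/(-144) = -1/144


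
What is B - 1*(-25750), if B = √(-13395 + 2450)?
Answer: 25750 + I*√10945 ≈ 25750.0 + 104.62*I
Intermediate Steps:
B = I*√10945 (B = √(-10945) = I*√10945 ≈ 104.62*I)
B - 1*(-25750) = I*√10945 - 1*(-25750) = I*√10945 + 25750 = 25750 + I*√10945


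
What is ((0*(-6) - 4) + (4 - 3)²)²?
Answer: 9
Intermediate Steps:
((0*(-6) - 4) + (4 - 3)²)² = ((0 - 4) + 1²)² = (-4 + 1)² = (-3)² = 9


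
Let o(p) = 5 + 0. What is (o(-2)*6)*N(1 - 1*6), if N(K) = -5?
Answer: -150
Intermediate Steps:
o(p) = 5
(o(-2)*6)*N(1 - 1*6) = (5*6)*(-5) = 30*(-5) = -150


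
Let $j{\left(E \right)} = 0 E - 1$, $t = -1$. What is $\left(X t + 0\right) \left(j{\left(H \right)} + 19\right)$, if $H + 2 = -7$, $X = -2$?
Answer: $36$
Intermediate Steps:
$H = -9$ ($H = -2 - 7 = -9$)
$j{\left(E \right)} = -1$ ($j{\left(E \right)} = 0 - 1 = -1$)
$\left(X t + 0\right) \left(j{\left(H \right)} + 19\right) = \left(\left(-2\right) \left(-1\right) + 0\right) \left(-1 + 19\right) = \left(2 + 0\right) 18 = 2 \cdot 18 = 36$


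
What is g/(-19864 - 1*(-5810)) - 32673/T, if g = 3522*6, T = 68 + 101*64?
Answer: -298610283/45900364 ≈ -6.5056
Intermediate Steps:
T = 6532 (T = 68 + 6464 = 6532)
g = 21132
g/(-19864 - 1*(-5810)) - 32673/T = 21132/(-19864 - 1*(-5810)) - 32673/6532 = 21132/(-19864 + 5810) - 32673*1/6532 = 21132/(-14054) - 32673/6532 = 21132*(-1/14054) - 32673/6532 = -10566/7027 - 32673/6532 = -298610283/45900364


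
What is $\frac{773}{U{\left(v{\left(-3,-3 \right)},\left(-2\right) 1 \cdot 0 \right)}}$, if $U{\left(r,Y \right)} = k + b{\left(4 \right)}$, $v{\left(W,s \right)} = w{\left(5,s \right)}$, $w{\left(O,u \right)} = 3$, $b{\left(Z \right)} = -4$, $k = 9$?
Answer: $\frac{773}{5} \approx 154.6$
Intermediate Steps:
$v{\left(W,s \right)} = 3$
$U{\left(r,Y \right)} = 5$ ($U{\left(r,Y \right)} = 9 - 4 = 5$)
$\frac{773}{U{\left(v{\left(-3,-3 \right)},\left(-2\right) 1 \cdot 0 \right)}} = \frac{773}{5}$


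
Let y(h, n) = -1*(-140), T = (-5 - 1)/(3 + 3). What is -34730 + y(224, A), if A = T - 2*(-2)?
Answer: -34590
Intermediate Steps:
T = -1 (T = -6/6 = -6*1/6 = -1)
A = 3 (A = -1 - 2*(-2) = -1 + 4 = 3)
y(h, n) = 140
-34730 + y(224, A) = -34730 + 140 = -34590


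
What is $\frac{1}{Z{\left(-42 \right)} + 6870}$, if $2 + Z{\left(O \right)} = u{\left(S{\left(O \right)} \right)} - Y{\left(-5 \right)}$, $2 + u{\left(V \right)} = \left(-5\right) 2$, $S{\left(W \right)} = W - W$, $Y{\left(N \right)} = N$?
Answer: $\frac{1}{6861} \approx 0.00014575$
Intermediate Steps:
$S{\left(W \right)} = 0$
$u{\left(V \right)} = -12$ ($u{\left(V \right)} = -2 - 10 = -12$)
$Z{\left(O \right)} = -9$ ($Z{\left(O \right)} = -2 - 7 = -9$)
$\frac{1}{Z{\left(-42 \right)} + 6870} = \frac{1}{-9 + 6870} = \frac{1}{6861}$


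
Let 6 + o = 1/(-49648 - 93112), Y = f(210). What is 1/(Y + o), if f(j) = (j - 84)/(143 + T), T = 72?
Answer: -142760/772897 ≈ -0.18471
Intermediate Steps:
f(j) = -84/215 + j/215 (f(j) = (j - 84)/(143 + 72) = (-84 + j)/215 = (-84 + j)*(1/215) = -84/215 + j/215)
Y = 126/215 (Y = -84/215 + (1/215)*210 = -84/215 + 42/43 = 126/215 ≈ 0.58605)
o = -856561/142760 (o = -6 + 1/(-49648 - 93112) = -6 + 1/(-142760) = -6 - 1/142760 = -856561/142760 ≈ -6.0000)
1/(Y + o) = 1/(126/215 - 856561/142760) = 1/(-772897/142760) = -142760/772897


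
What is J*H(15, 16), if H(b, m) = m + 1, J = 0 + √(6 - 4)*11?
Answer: 187*√2 ≈ 264.46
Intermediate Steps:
J = 11*√2 (J = 0 + √2*11 = 0 + 11*√2 = 11*√2 ≈ 15.556)
H(b, m) = 1 + m
J*H(15, 16) = (11*√2)*(1 + 16) = (11*√2)*17 = 187*√2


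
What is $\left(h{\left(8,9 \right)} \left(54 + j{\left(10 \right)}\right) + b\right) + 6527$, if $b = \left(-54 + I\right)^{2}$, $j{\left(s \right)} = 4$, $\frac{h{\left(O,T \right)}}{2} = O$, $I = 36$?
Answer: $7779$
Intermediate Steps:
$h{\left(O,T \right)} = 2 O$
$b = 324$ ($b = \left(-54 + 36\right)^{2} = \left(-18\right)^{2} = 324$)
$\left(h{\left(8,9 \right)} \left(54 + j{\left(10 \right)}\right) + b\right) + 6527 = \left(2 \cdot 8 \left(54 + 4\right) + 324\right) + 6527 = \left(16 \cdot 58 + 324\right) + 6527 = \left(928 + 324\right) + 6527 = 1252 + 6527 = 7779$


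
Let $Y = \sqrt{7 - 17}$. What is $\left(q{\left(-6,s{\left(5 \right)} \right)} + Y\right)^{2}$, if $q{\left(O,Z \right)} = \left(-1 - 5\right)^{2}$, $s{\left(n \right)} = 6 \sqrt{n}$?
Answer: $\left(36 + i \sqrt{10}\right)^{2} \approx 1286.0 + 227.68 i$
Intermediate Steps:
$q{\left(O,Z \right)} = 36$ ($q{\left(O,Z \right)} = \left(-6\right)^{2} = 36$)
$Y = i \sqrt{10}$ ($Y = \sqrt{-10} = i \sqrt{10} \approx 3.1623 i$)
$\left(q{\left(-6,s{\left(5 \right)} \right)} + Y\right)^{2} = \left(36 + i \sqrt{10}\right)^{2}$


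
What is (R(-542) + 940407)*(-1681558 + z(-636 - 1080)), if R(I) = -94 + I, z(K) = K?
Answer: -1581892090254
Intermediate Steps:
(R(-542) + 940407)*(-1681558 + z(-636 - 1080)) = ((-94 - 542) + 940407)*(-1681558 + (-636 - 1080)) = (-636 + 940407)*(-1681558 - 1716) = 939771*(-1683274) = -1581892090254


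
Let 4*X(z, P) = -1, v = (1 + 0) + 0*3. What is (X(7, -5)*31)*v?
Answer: -31/4 ≈ -7.7500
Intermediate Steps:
v = 1 (v = 1 + 0 = 1)
X(z, P) = -¼ (X(z, P) = (¼)*(-1) = -¼)
(X(7, -5)*31)*v = -¼*31*1 = -31/4*1 = -31/4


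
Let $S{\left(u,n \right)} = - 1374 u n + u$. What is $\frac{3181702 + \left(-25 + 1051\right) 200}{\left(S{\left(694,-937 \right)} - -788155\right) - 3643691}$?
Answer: $\frac{1693451}{445313565} \approx 0.0038028$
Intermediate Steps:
$S{\left(u,n \right)} = u - 1374 n u$ ($S{\left(u,n \right)} = - 1374 n u + u = u - 1374 n u$)
$\frac{3181702 + \left(-25 + 1051\right) 200}{\left(S{\left(694,-937 \right)} - -788155\right) - 3643691} = \frac{3181702 + \left(-25 + 1051\right) 200}{\left(694 \left(1 - -1287438\right) - -788155\right) - 3643691} = \frac{3181702 + 1026 \cdot 200}{\left(694 \left(1 + 1287438\right) + 788155\right) - 3643691} = \frac{3181702 + 205200}{\left(694 \cdot 1287439 + 788155\right) - 3643691} = \frac{3386902}{\left(893482666 + 788155\right) - 3643691} = \frac{3386902}{894270821 - 3643691} = \frac{3386902}{890627130} = 3386902 \cdot \frac{1}{890627130} = \frac{1693451}{445313565}$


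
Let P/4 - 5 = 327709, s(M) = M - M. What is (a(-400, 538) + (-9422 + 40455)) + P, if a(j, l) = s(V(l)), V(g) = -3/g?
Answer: 1341889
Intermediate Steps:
s(M) = 0
P = 1310856 (P = 20 + 4*327709 = 20 + 1310836 = 1310856)
a(j, l) = 0
(a(-400, 538) + (-9422 + 40455)) + P = (0 + (-9422 + 40455)) + 1310856 = (0 + 31033) + 1310856 = 31033 + 1310856 = 1341889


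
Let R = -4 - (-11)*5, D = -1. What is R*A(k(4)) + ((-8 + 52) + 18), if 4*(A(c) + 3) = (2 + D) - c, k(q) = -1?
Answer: -131/2 ≈ -65.500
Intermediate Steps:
A(c) = -11/4 - c/4 (A(c) = -3 + ((2 - 1) - c)/4 = -3 + (1 - c)/4 = -3 + (1/4 - c/4) = -11/4 - c/4)
R = 51 (R = -4 - 1*(-55) = -4 + 55 = 51)
R*A(k(4)) + ((-8 + 52) + 18) = 51*(-11/4 - 1/4*(-1)) + ((-8 + 52) + 18) = 51*(-11/4 + 1/4) + (44 + 18) = 51*(-5/2) + 62 = -255/2 + 62 = -131/2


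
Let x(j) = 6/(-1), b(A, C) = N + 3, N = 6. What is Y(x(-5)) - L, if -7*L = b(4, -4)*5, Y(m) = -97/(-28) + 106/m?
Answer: -653/84 ≈ -7.7738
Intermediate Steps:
b(A, C) = 9 (b(A, C) = 6 + 3 = 9)
x(j) = -6 (x(j) = -1*6 = -6)
Y(m) = 97/28 + 106/m (Y(m) = -97*(-1/28) + 106/m = 97/28 + 106/m)
L = -45/7 (L = -9*5/7 = -⅐*45 = -45/7 ≈ -6.4286)
Y(x(-5)) - L = (97/28 + 106/(-6)) - 1*(-45/7) = (97/28 + 106*(-⅙)) + 45/7 = (97/28 - 53/3) + 45/7 = -1193/84 + 45/7 = -653/84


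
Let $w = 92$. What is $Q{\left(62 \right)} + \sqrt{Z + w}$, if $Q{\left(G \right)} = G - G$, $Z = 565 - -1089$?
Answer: $3 \sqrt{194} \approx 41.785$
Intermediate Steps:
$Z = 1654$ ($Z = 565 + 1089 = 1654$)
$Q{\left(G \right)} = 0$
$Q{\left(62 \right)} + \sqrt{Z + w} = 0 + \sqrt{1654 + 92} = 0 + \sqrt{1746} = 0 + 3 \sqrt{194} = 3 \sqrt{194}$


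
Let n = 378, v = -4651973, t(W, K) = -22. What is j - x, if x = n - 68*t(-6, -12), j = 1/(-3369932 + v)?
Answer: -15033049971/8021905 ≈ -1874.0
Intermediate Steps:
j = -1/8021905 (j = 1/(-3369932 - 4651973) = 1/(-8021905) = -1/8021905 ≈ -1.2466e-7)
x = 1874 (x = 378 - 68*(-22) = 378 + 1496 = 1874)
j - x = -1/8021905 - 1*1874 = -1/8021905 - 1874 = -15033049971/8021905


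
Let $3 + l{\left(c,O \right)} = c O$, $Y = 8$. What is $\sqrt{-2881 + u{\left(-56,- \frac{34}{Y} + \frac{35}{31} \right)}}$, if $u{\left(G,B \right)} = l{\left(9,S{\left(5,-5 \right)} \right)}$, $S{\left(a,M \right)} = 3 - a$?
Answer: $i \sqrt{2902} \approx 53.87 i$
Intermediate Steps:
$l{\left(c,O \right)} = -3 + O c$ ($l{\left(c,O \right)} = -3 + c O = -3 + O c$)
$u{\left(G,B \right)} = -21$ ($u{\left(G,B \right)} = -3 + \left(3 - 5\right) 9 = -3 - 18 = -21$)
$\sqrt{-2881 + u{\left(-56,- \frac{34}{Y} + \frac{35}{31} \right)}} = \sqrt{-2881 - 21} = \sqrt{-2902} = i \sqrt{2902}$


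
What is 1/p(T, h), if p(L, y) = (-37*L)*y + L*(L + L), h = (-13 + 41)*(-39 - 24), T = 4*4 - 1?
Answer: 1/979470 ≈ 1.0210e-6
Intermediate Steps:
T = 15 (T = 16 - 1 = 15)
h = -1764 (h = 28*(-63) = -1764)
p(L, y) = 2*L² - 37*L*y (p(L, y) = -37*L*y + L*(2*L) = -37*L*y + 2*L² = 2*L² - 37*L*y)
1/p(T, h) = 1/(15*(-37*(-1764) + 2*15)) = 1/(15*(65268 + 30)) = 1/(15*65298) = 1/979470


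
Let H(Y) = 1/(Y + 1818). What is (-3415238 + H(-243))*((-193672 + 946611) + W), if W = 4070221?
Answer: -1729585127446856/105 ≈ -1.6472e+13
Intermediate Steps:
H(Y) = 1/(1818 + Y)
(-3415238 + H(-243))*((-193672 + 946611) + W) = (-3415238 + 1/(1818 - 243))*((-193672 + 946611) + 4070221) = (-3415238 + 1/1575)*(752939 + 4070221) = (-3415238 + 1/1575)*4823160 = -5378999849/1575*4823160 = -1729585127446856/105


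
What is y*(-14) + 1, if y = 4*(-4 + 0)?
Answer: 225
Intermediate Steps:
y = -16 (y = 4*(-4) = -16)
y*(-14) + 1 = -16*(-14) + 1 = 224 + 1 = 225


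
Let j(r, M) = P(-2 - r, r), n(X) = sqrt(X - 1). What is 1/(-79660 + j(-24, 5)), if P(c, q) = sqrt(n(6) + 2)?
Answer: -1/(79660 - sqrt(2 + sqrt(5))) ≈ -1.2554e-5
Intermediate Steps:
n(X) = sqrt(-1 + X)
P(c, q) = sqrt(2 + sqrt(5)) (P(c, q) = sqrt(sqrt(-1 + 6) + 2) = sqrt(sqrt(5) + 2) = sqrt(2 + sqrt(5)))
j(r, M) = sqrt(2 + sqrt(5))
1/(-79660 + j(-24, 5)) = 1/(-79660 + sqrt(2 + sqrt(5)))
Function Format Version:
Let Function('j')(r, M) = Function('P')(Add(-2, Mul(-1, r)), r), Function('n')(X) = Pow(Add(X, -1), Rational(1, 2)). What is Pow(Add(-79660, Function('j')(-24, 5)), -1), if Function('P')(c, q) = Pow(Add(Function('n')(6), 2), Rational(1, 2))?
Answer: Mul(-1, Pow(Add(79660, Mul(-1, Pow(Add(2, Pow(5, Rational(1, 2))), Rational(1, 2)))), -1)) ≈ -1.2554e-5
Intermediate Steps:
Function('n')(X) = Pow(Add(-1, X), Rational(1, 2))
Function('P')(c, q) = Pow(Add(2, Pow(5, Rational(1, 2))), Rational(1, 2)) (Function('P')(c, q) = Pow(Add(Pow(Add(-1, 6), Rational(1, 2)), 2), Rational(1, 2)) = Pow(Add(Pow(5, Rational(1, 2)), 2), Rational(1, 2)) = Pow(Add(2, Pow(5, Rational(1, 2))), Rational(1, 2)))
Function('j')(r, M) = Pow(Add(2, Pow(5, Rational(1, 2))), Rational(1, 2))
Pow(Add(-79660, Function('j')(-24, 5)), -1) = Pow(Add(-79660, Pow(Add(2, Pow(5, Rational(1, 2))), Rational(1, 2))), -1)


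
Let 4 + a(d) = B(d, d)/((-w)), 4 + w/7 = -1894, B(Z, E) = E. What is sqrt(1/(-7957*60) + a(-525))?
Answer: I*sqrt(38900699481345)/3103230 ≈ 2.0099*I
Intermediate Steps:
w = -13286 (w = -28 + 7*(-1894) = -28 - 13258 = -13286)
a(d) = -4 + d/13286 (a(d) = -4 + d/((-1*(-13286))) = -4 + d/13286)
sqrt(1/(-7957*60) + a(-525)) = sqrt(1/(-7957*60) + (-4 + (1/13286)*(-525))) = sqrt(1/(-7957*60) + (-4 - 75/1898)) = sqrt(1/(-477420) - 7667/1898) = sqrt(-1/477420 - 7667/1898) = sqrt(-25071103/6206460) = I*sqrt(38900699481345)/3103230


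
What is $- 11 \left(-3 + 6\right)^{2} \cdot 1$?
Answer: $-99$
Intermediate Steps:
$- 11 \left(-3 + 6\right)^{2} \cdot 1 = - 11 \cdot 3^{2} \cdot 1 = \left(-11\right) 9 \cdot 1 = \left(-99\right) 1 = -99$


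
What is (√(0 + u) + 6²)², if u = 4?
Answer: 1444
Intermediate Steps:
(√(0 + u) + 6²)² = (√(0 + 4) + 6²)² = (√4 + 36)² = (2 + 36)² = 38² = 1444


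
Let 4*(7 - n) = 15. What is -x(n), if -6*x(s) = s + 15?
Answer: 73/24 ≈ 3.0417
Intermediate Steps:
n = 13/4 (n = 7 - 1/4*15 = 7 - 15/4 = 13/4 ≈ 3.2500)
x(s) = -5/2 - s/6 (x(s) = -(s + 15)/6 = -(15 + s)/6 = -5/2 - s/6)
-x(n) = -(-5/2 - 1/6*13/4) = -(-5/2 - 13/24) = -1*(-73/24) = 73/24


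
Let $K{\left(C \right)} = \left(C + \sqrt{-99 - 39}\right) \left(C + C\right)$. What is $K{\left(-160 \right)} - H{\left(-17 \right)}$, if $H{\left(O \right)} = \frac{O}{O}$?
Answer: $51199 - 320 i \sqrt{138} \approx 51199.0 - 3759.1 i$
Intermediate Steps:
$H{\left(O \right)} = 1$
$K{\left(C \right)} = 2 C \left(C + i \sqrt{138}\right)$ ($K{\left(C \right)} = \left(C + \sqrt{-138}\right) 2 C = \left(C + i \sqrt{138}\right) 2 C = 2 C \left(C + i \sqrt{138}\right)$)
$K{\left(-160 \right)} - H{\left(-17 \right)} = 2 \left(-160\right) \left(-160 + i \sqrt{138}\right) - 1 = \left(51200 - 320 i \sqrt{138}\right) - 1 = 51199 - 320 i \sqrt{138}$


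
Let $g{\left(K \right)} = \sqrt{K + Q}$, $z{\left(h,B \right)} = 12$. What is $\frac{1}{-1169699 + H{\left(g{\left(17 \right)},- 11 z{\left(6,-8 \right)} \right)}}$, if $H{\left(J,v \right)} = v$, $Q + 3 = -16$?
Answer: $- \frac{1}{1169831} \approx -8.5482 \cdot 10^{-7}$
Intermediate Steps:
$Q = -19$ ($Q = -3 - 16 = -19$)
$g{\left(K \right)} = \sqrt{-19 + K}$ ($g{\left(K \right)} = \sqrt{K - 19} = \sqrt{-19 + K}$)
$\frac{1}{-1169699 + H{\left(g{\left(17 \right)},- 11 z{\left(6,-8 \right)} \right)}} = \frac{1}{-1169699 - 132} = \frac{1}{-1169831} = - \frac{1}{1169831}$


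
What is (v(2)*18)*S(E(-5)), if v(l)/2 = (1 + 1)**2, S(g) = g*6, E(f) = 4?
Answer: 3456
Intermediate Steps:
S(g) = 6*g
v(l) = 8 (v(l) = 2*(1 + 1)**2 = 2*2**2 = 2*4 = 8)
(v(2)*18)*S(E(-5)) = (8*18)*(6*4) = 144*24 = 3456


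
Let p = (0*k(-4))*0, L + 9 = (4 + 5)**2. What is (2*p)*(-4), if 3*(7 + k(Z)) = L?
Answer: 0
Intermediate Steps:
L = 72 (L = -9 + (4 + 5)**2 = -9 + 9**2 = -9 + 81 = 72)
k(Z) = 17 (k(Z) = -7 + (1/3)*72 = -7 + 24 = 17)
p = 0 (p = (0*17)*0 = 0*0 = 0)
(2*p)*(-4) = (2*0)*(-4) = 0*(-4) = 0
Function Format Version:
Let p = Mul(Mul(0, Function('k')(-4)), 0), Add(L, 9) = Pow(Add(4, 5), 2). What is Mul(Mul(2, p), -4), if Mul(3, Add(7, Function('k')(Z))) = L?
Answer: 0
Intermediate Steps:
L = 72 (L = Add(-9, Pow(Add(4, 5), 2)) = Add(-9, Pow(9, 2)) = Add(-9, 81) = 72)
Function('k')(Z) = 17 (Function('k')(Z) = Add(-7, Mul(Rational(1, 3), 72)) = Add(-7, 24) = 17)
p = 0 (p = Mul(Mul(0, 17), 0) = Mul(0, 0) = 0)
Mul(Mul(2, p), -4) = Mul(Mul(2, 0), -4) = Mul(0, -4) = 0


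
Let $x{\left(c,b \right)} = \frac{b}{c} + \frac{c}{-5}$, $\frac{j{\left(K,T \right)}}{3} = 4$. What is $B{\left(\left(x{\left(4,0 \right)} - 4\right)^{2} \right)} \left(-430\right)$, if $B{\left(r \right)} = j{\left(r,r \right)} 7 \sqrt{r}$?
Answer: $-173376$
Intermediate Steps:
$j{\left(K,T \right)} = 12$ ($j{\left(K,T \right)} = 3 \cdot 4 = 12$)
$x{\left(c,b \right)} = - \frac{c}{5} + \frac{b}{c}$ ($x{\left(c,b \right)} = \frac{b}{c} + c \left(- \frac{1}{5}\right) = \frac{b}{c} - \frac{c}{5} = - \frac{c}{5} + \frac{b}{c}$)
$B{\left(r \right)} = 84 \sqrt{r}$ ($B{\left(r \right)} = 12 \cdot 7 \sqrt{r} = 84 \sqrt{r}$)
$B{\left(\left(x{\left(4,0 \right)} - 4\right)^{2} \right)} \left(-430\right) = 84 \sqrt{\left(\left(\left(- \frac{1}{5}\right) 4 + \frac{0}{4}\right) - 4\right)^{2}} \left(-430\right) = 84 \sqrt{\left(\left(- \frac{4}{5} + 0 \cdot \frac{1}{4}\right) - 4\right)^{2}} \left(-430\right) = 84 \sqrt{\left(\left(- \frac{4}{5} + 0\right) - 4\right)^{2}} \left(-430\right) = 84 \sqrt{\left(- \frac{4}{5} - 4\right)^{2}} \left(-430\right) = 84 \sqrt{\left(- \frac{24}{5}\right)^{2}} \left(-430\right) = 84 \sqrt{\frac{576}{25}} \left(-430\right) = 84 \cdot \frac{24}{5} \left(-430\right) = \frac{2016}{5} \left(-430\right) = -173376$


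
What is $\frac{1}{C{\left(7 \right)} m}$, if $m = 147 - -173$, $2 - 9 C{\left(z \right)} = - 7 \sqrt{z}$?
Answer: $- \frac{3}{18080} + \frac{21 \sqrt{7}}{36160} \approx 0.0013706$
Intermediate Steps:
$C{\left(z \right)} = \frac{2}{9} + \frac{7 \sqrt{z}}{9}$ ($C{\left(z \right)} = \frac{2}{9} - \frac{\left(-7\right) \sqrt{z}}{9} = \frac{2}{9} + \frac{7 \sqrt{z}}{9}$)
$m = 320$ ($m = 147 + 173 = 320$)
$\frac{1}{C{\left(7 \right)} m} = \frac{1}{\left(\frac{2}{9} + \frac{7 \sqrt{7}}{9}\right) 320} = \frac{1}{\frac{640}{9} + \frac{2240 \sqrt{7}}{9}}$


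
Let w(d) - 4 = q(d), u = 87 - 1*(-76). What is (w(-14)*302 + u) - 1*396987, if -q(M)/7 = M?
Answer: -366020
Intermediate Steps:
u = 163 (u = 87 + 76 = 163)
q(M) = -7*M
w(d) = 4 - 7*d
(w(-14)*302 + u) - 1*396987 = ((4 - 7*(-14))*302 + 163) - 1*396987 = ((4 + 98)*302 + 163) - 396987 = (102*302 + 163) - 396987 = (30804 + 163) - 396987 = 30967 - 396987 = -366020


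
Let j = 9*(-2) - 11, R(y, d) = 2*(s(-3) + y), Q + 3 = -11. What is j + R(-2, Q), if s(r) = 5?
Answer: -23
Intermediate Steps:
Q = -14 (Q = -3 - 11 = -14)
R(y, d) = 10 + 2*y (R(y, d) = 2*(5 + y) = 10 + 2*y)
j = -29 (j = -18 - 11 = -29)
j + R(-2, Q) = -29 + (10 + 2*(-2)) = -29 + (10 - 4) = -29 + 6 = -23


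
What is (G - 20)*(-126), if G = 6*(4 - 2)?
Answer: 1008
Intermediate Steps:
G = 12 (G = 6*2 = 12)
(G - 20)*(-126) = (12 - 20)*(-126) = -8*(-126) = 1008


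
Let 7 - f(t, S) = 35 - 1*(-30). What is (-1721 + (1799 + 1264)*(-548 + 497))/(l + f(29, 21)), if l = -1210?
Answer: 78967/634 ≈ 124.55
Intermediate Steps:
f(t, S) = -58 (f(t, S) = 7 - (35 - 1*(-30)) = 7 - (35 + 30) = 7 - 1*65 = 7 - 65 = -58)
(-1721 + (1799 + 1264)*(-548 + 497))/(l + f(29, 21)) = (-1721 + (1799 + 1264)*(-548 + 497))/(-1210 - 58) = (-1721 + 3063*(-51))/(-1268) = (-1721 - 156213)*(-1/1268) = -157934*(-1/1268) = 78967/634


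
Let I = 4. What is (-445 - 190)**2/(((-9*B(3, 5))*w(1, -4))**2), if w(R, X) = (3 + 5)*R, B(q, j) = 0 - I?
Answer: 403225/82944 ≈ 4.8614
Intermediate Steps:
B(q, j) = -4 (B(q, j) = 0 - 1*4 = 0 - 4 = -4)
w(R, X) = 8*R
(-445 - 190)**2/(((-9*B(3, 5))*w(1, -4))**2) = (-445 - 190)**2/(((-9*(-4))*(8*1))**2) = (-635)**2/((36*8)**2) = 403225/(288**2) = 403225/82944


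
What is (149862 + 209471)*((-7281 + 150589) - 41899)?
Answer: 36439600197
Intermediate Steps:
(149862 + 209471)*((-7281 + 150589) - 41899) = 359333*(143308 - 41899) = 359333*101409 = 36439600197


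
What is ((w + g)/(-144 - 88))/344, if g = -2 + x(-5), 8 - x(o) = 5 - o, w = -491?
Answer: 495/79808 ≈ 0.0062024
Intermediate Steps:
x(o) = 3 + o (x(o) = 8 - (5 - o) = 8 + (-5 + o) = 3 + o)
g = -4 (g = -2 + (3 - 5) = -2 - 2 = -4)
((w + g)/(-144 - 88))/344 = ((-491 - 4)/(-144 - 88))/344 = -495/(-232)*(1/344) = -495*(-1/232)*(1/344) = (495/232)*(1/344) = 495/79808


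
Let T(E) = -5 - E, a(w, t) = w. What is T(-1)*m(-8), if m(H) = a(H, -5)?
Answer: 32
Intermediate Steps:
m(H) = H
T(-1)*m(-8) = (-5 - 1*(-1))*(-8) = (-5 + 1)*(-8) = -4*(-8) = 32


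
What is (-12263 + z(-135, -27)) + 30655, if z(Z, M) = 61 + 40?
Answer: 18493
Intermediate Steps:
z(Z, M) = 101
(-12263 + z(-135, -27)) + 30655 = (-12263 + 101) + 30655 = -12162 + 30655 = 18493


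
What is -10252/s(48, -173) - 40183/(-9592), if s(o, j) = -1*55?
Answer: 830969/4360 ≈ 190.59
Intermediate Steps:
s(o, j) = -55
-10252/s(48, -173) - 40183/(-9592) = -10252/(-55) - 40183/(-9592) = -10252*(-1/55) - 40183*(-1/9592) = 932/5 + 3653/872 = 830969/4360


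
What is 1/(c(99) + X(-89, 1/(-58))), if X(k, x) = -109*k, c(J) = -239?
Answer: 1/9462 ≈ 0.00010569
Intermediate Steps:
1/(c(99) + X(-89, 1/(-58))) = 1/(-239 - 109*(-89)) = 1/(-239 + 9701) = 1/9462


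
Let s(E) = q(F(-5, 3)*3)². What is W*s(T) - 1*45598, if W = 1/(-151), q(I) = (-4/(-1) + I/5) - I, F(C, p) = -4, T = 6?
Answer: -172137074/3775 ≈ -45599.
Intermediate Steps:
q(I) = 4 - 4*I/5 (q(I) = (-4*(-1) + I*(⅕)) - I = (4 + I/5) - I = 4 - 4*I/5)
s(E) = 4624/25 (s(E) = (4 - (-16)*3/5)² = (4 - ⅘*(-12))² = (4 + 48/5)² = (68/5)² = 4624/25)
W = -1/151 ≈ -0.0066225
W*s(T) - 1*45598 = -1/151*4624/25 - 1*45598 = -4624/3775 - 45598 = -172137074/3775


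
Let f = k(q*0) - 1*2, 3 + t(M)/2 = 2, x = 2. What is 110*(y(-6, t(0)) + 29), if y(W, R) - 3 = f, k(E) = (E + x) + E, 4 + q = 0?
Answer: 3520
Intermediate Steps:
q = -4 (q = -4 + 0 = -4)
t(M) = -2 (t(M) = -6 + 2*2 = -6 + 4 = -2)
k(E) = 2 + 2*E (k(E) = (E + 2) + E = (2 + E) + E = 2 + 2*E)
f = 0 (f = (2 + 2*(-4*0)) - 1*2 = (2 + 2*0) - 2 = (2 + 0) - 2 = 2 - 2 = 0)
y(W, R) = 3 (y(W, R) = 3 + 0 = 3)
110*(y(-6, t(0)) + 29) = 110*(3 + 29) = 110*32 = 3520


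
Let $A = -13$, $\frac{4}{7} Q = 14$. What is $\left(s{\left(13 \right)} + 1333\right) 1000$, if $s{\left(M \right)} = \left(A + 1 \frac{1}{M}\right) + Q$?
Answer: $\frac{17479500}{13} \approx 1.3446 \cdot 10^{6}$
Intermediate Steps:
$Q = \frac{49}{2}$ ($Q = \frac{7}{4} \cdot 14 = \frac{49}{2} \approx 24.5$)
$s{\left(M \right)} = \frac{23}{2} + \frac{1}{M}$ ($s{\left(M \right)} = \left(-13 + 1 \frac{1}{M}\right) + \frac{49}{2} = \left(-13 + \frac{1}{M}\right) + \frac{49}{2} = \frac{23}{2} + \frac{1}{M}$)
$\left(s{\left(13 \right)} + 1333\right) 1000 = \left(\left(\frac{23}{2} + \frac{1}{13}\right) + 1333\right) 1000 = \left(\frac{301}{26} + 1333\right) 1000 = \frac{34959}{26} \cdot 1000 = \frac{17479500}{13}$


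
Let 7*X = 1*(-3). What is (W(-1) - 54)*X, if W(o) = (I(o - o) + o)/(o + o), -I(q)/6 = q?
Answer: 321/14 ≈ 22.929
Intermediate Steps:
X = -3/7 (X = (1*(-3))/7 = (⅐)*(-3) = -3/7 ≈ -0.42857)
I(q) = -6*q
W(o) = ½ (W(o) = (-6*(o - o) + o)/(o + o) = (-6*0 + o)/((2*o)) = (0 + o)*(1/(2*o)) = o*(1/(2*o)) = ½)
(W(-1) - 54)*X = (½ - 54)*(-3/7) = -107/2*(-3/7) = 321/14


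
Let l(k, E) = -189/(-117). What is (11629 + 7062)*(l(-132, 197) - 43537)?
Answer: -10578358360/13 ≈ -8.1372e+8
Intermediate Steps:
l(k, E) = 21/13 (l(k, E) = -189*(-1/117) = 21/13)
(11629 + 7062)*(l(-132, 197) - 43537) = (11629 + 7062)*(21/13 - 43537) = 18691*(-565960/13) = -10578358360/13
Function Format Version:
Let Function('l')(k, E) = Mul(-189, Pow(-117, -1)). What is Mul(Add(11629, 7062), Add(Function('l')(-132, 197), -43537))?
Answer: Rational(-10578358360, 13) ≈ -8.1372e+8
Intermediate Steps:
Function('l')(k, E) = Rational(21, 13) (Function('l')(k, E) = Mul(-189, Rational(-1, 117)) = Rational(21, 13))
Mul(Add(11629, 7062), Add(Function('l')(-132, 197), -43537)) = Mul(Add(11629, 7062), Add(Rational(21, 13), -43537)) = Mul(18691, Rational(-565960, 13)) = Rational(-10578358360, 13)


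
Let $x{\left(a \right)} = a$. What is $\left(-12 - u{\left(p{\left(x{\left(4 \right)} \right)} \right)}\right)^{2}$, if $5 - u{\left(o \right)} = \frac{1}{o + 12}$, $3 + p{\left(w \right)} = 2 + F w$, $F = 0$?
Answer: $\frac{34596}{121} \approx 285.92$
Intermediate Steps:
$p{\left(w \right)} = -1$ ($p{\left(w \right)} = -3 + \left(2 + 0 w\right) = -3 + \left(2 + 0\right) = -3 + 2 = -1$)
$u{\left(o \right)} = 5 - \frac{1}{12 + o}$ ($u{\left(o \right)} = 5 - \frac{1}{o + 12} = 5 - \frac{1}{12 + o}$)
$\left(-12 - u{\left(p{\left(x{\left(4 \right)} \right)} \right)}\right)^{2} = \left(-12 - \frac{59 + 5 \left(-1\right)}{12 - 1}\right)^{2} = \left(-12 - \frac{59 - 5}{11}\right)^{2} = \left(-12 - \frac{1}{11} \cdot 54\right)^{2} = \left(-12 - \frac{54}{11}\right)^{2} = \left(- \frac{186}{11}\right)^{2} = \frac{34596}{121}$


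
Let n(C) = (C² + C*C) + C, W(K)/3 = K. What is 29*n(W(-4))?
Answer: 8004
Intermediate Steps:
W(K) = 3*K
n(C) = C + 2*C² (n(C) = (C² + C²) + C = 2*C² + C = C + 2*C²)
29*n(W(-4)) = 29*((3*(-4))*(1 + 2*(3*(-4)))) = 29*(-12*(1 + 2*(-12))) = 29*(-12*(1 - 24)) = 29*(-12*(-23)) = 29*276 = 8004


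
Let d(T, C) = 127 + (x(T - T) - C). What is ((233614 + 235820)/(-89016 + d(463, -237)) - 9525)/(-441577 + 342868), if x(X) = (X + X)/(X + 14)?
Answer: 140813289/1458458378 ≈ 0.096549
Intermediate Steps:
x(X) = 2*X/(14 + X) (x(X) = (2*X)/(14 + X) = 2*X/(14 + X))
d(T, C) = 127 - C (d(T, C) = 127 + (2*(T - T)/(14 + (T - T)) - C) = 127 + (2*0/(14 + 0) - C) = 127 + (2*0/14 - C) = 127 + (2*0*(1/14) - C) = 127 + (0 - C) = 127 - C)
((233614 + 235820)/(-89016 + d(463, -237)) - 9525)/(-441577 + 342868) = ((233614 + 235820)/(-89016 + (127 - 1*(-237))) - 9525)/(-441577 + 342868) = (469434/(-89016 + (127 + 237)) - 9525)/(-98709) = (469434/(-89016 + 364) - 9525)*(-1/98709) = (469434/(-88652) - 9525)*(-1/98709) = (469434*(-1/88652) - 9525)*(-1/98709) = (-234717/44326 - 9525)*(-1/98709) = -422439867/44326*(-1/98709) = 140813289/1458458378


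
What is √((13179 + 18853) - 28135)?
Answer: 3*√433 ≈ 62.426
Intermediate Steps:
√((13179 + 18853) - 28135) = √(32032 - 28135) = √3897 = 3*√433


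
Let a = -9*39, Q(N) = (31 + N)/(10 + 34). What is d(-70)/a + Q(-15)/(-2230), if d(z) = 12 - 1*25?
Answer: 12211/331155 ≈ 0.036874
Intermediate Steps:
Q(N) = 31/44 + N/44 (Q(N) = (31 + N)/44 = (31 + N)*(1/44) = 31/44 + N/44)
a = -351
d(z) = -13 (d(z) = 12 - 25 = -13)
d(-70)/a + Q(-15)/(-2230) = -13/(-351) + (31/44 + (1/44)*(-15))/(-2230) = -13*(-1/351) + (31/44 - 15/44)*(-1/2230) = 1/27 + (4/11)*(-1/2230) = 1/27 - 2/12265 = 12211/331155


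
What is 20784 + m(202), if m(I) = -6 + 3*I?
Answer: 21384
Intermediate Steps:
20784 + m(202) = 20784 + (-6 + 3*202) = 20784 + (-6 + 606) = 20784 + 600 = 21384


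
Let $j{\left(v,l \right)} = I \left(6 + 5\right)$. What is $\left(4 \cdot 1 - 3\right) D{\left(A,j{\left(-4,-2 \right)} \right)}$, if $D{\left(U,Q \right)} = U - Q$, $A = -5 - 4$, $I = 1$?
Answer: $-20$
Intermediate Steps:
$j{\left(v,l \right)} = 11$ ($j{\left(v,l \right)} = 1 \left(6 + 5\right) = 1 \cdot 11 = 11$)
$A = -9$ ($A = -5 - 4 = -9$)
$\left(4 \cdot 1 - 3\right) D{\left(A,j{\left(-4,-2 \right)} \right)} = \left(4 \cdot 1 - 3\right) \left(-9 - 11\right) = \left(4 - 3\right) \left(-9 - 11\right) = 1 \left(-20\right) = -20$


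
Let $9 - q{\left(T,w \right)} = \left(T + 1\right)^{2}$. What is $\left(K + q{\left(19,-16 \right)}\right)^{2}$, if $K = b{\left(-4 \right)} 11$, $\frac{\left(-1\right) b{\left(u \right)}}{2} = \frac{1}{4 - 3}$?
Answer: $170569$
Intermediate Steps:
$b{\left(u \right)} = -2$ ($b{\left(u \right)} = - \frac{2}{4 - 3} = - \frac{2}{1} = \left(-2\right) 1 = -2$)
$K = -22$ ($K = \left(-2\right) 11 = -22$)
$q{\left(T,w \right)} = 9 - \left(1 + T\right)^{2}$ ($q{\left(T,w \right)} = 9 - \left(T + 1\right)^{2} = 9 - \left(1 + T\right)^{2}$)
$\left(K + q{\left(19,-16 \right)}\right)^{2} = \left(-22 + \left(9 - \left(1 + 19\right)^{2}\right)\right)^{2} = \left(-22 + \left(9 - 20^{2}\right)\right)^{2} = \left(-22 + \left(9 - 400\right)\right)^{2} = \left(-22 - 391\right)^{2} = \left(-413\right)^{2} = 170569$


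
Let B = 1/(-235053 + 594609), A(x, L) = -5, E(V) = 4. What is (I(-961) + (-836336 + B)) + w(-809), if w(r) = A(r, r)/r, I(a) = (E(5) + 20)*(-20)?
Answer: -243413709081475/290880804 ≈ -8.3682e+5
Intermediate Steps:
B = 1/359556 ≈ 2.7812e-6
I(a) = -480 (I(a) = (4 + 20)*(-20) = 24*(-20) = -480)
w(r) = -5/r
(I(-961) + (-836336 + B)) + w(-809) = (-480 + (-836336 + 1/359556)) - 5/(-809) = (-480 - 300709626815/359556) - 5*(-1/809) = -300882213695/359556 + 5/809 = -243413709081475/290880804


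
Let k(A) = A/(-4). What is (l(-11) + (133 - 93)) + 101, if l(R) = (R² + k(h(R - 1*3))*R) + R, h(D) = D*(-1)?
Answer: 579/2 ≈ 289.50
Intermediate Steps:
h(D) = -D
k(A) = -A/4 (k(A) = A*(-¼) = -A/4)
l(R) = R + R² + R*(-¾ + R/4) (l(R) = (R² + (-(-1)*(R - 1*3)/4)*R) + R = (R² + (-(-1)*(R - 3)/4)*R) + R = (R² + (-(-1)*(-3 + R)/4)*R) + R = (R² + (-(3 - R)/4)*R) + R = (R² + (-¾ + R/4)*R) + R = (R² + R*(-¾ + R/4)) + R = R + R² + R*(-¾ + R/4))
(l(-11) + (133 - 93)) + 101 = ((¼)*(-11)*(1 + 5*(-11)) + (133 - 93)) + 101 = ((¼)*(-11)*(1 - 55) + 40) + 101 = ((¼)*(-11)*(-54) + 40) + 101 = (297/2 + 40) + 101 = 377/2 + 101 = 579/2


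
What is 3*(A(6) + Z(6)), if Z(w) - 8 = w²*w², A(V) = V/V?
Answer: 3915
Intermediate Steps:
A(V) = 1
Z(w) = 8 + w⁴ (Z(w) = 8 + w²*w² = 8 + w⁴)
3*(A(6) + Z(6)) = 3*(1 + (8 + 6⁴)) = 3*(1 + (8 + 1296)) = 3*(1 + 1304) = 3*1305 = 3915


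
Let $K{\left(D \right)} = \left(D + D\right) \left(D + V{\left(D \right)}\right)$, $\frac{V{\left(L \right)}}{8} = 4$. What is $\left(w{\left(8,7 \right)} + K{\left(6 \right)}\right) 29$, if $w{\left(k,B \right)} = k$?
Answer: $13456$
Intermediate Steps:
$V{\left(L \right)} = 32$ ($V{\left(L \right)} = 8 \cdot 4 = 32$)
$K{\left(D \right)} = 2 D \left(32 + D\right)$ ($K{\left(D \right)} = \left(D + D\right) \left(D + 32\right) = 2 D \left(32 + D\right)$)
$\left(w{\left(8,7 \right)} + K{\left(6 \right)}\right) 29 = \left(8 + 2 \cdot 6 \left(32 + 6\right)\right) 29 = \left(8 + 2 \cdot 6 \cdot 38\right) 29 = \left(8 + 456\right) 29 = 464 \cdot 29 = 13456$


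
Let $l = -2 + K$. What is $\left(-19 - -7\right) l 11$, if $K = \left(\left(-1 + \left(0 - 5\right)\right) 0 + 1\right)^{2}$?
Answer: $132$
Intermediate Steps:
$K = 1$ ($K = \left(\left(-1 - 5\right) 0 + 1\right)^{2} = \left(\left(-6\right) 0 + 1\right)^{2} = \left(0 + 1\right)^{2} = 1^{2} = 1$)
$l = -1$ ($l = -2 + 1 = -1$)
$\left(-19 - -7\right) l 11 = \left(-19 - -7\right) \left(-1\right) 11 = \left(-19 + 7\right) \left(-1\right) 11 = \left(-12\right) \left(-1\right) 11 = 12 \cdot 11 = 132$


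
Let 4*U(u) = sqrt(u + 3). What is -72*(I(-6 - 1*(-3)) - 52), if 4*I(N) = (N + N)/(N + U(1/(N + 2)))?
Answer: 263232/71 - 216*sqrt(2)/71 ≈ 3703.2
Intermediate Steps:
U(u) = sqrt(3 + u)/4 (U(u) = sqrt(u + 3)/4 = sqrt(3 + u)/4)
I(N) = N/(2*(N + sqrt(3 + 1/(2 + N))/4)) (I(N) = ((N + N)/(N + sqrt(3 + 1/(N + 2))/4))/4 = ((2*N)/(N + sqrt(3 + 1/(2 + N))/4))/4 = (2*N/(N + sqrt(3 + 1/(2 + N))/4))/4 = N/(2*(N + sqrt(3 + 1/(2 + N))/4)))
-72*(I(-6 - 1*(-3)) - 52) = -72*(2*(-6 - 1*(-3))/(sqrt((7 + 3*(-6 - 1*(-3)))/(2 + (-6 - 1*(-3)))) + 4*(-6 - 1*(-3))) - 52) = -72*(2*(-6 + 3)/(sqrt((7 + 3*(-6 + 3))/(2 + (-6 + 3))) + 4*(-6 + 3)) - 52) = -72*(2*(-3)/(sqrt((7 + 3*(-3))/(2 - 3)) + 4*(-3)) - 52) = -72*(2*(-3)/(sqrt((7 - 9)/(-1)) - 12) - 52) = -72*(2*(-3)/(sqrt(-1*(-2)) - 12) - 52) = -72*(2*(-3)/(sqrt(2) - 12) - 52) = -72*(2*(-3)/(-12 + sqrt(2)) - 52) = -72*(-6/(-12 + sqrt(2)) - 52) = -72*(-52 - 6/(-12 + sqrt(2))) = 3744 + 432/(-12 + sqrt(2))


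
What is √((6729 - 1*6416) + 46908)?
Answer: √47221 ≈ 217.30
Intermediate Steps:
√((6729 - 1*6416) + 46908) = √((6729 - 6416) + 46908) = √(313 + 46908) = √47221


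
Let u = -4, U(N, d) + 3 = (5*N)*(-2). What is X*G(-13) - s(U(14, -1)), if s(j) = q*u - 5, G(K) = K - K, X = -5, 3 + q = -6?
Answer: -31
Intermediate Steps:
q = -9 (q = -3 - 6 = -9)
U(N, d) = -3 - 10*N (U(N, d) = -3 + (5*N)*(-2) = -3 - 10*N)
G(K) = 0
s(j) = 31 (s(j) = -9*(-4) - 5 = 36 - 5 = 31)
X*G(-13) - s(U(14, -1)) = -5*0 - 1*31 = 0 - 31 = -31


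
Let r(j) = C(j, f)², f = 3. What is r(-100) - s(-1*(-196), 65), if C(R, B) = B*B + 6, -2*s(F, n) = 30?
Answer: 240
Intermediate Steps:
s(F, n) = -15 (s(F, n) = -½*30 = -15)
C(R, B) = 6 + B² (C(R, B) = B² + 6 = 6 + B²)
r(j) = 225 (r(j) = (6 + 3²)² = (6 + 9)² = 15² = 225)
r(-100) - s(-1*(-196), 65) = 225 - 1*(-15) = 225 + 15 = 240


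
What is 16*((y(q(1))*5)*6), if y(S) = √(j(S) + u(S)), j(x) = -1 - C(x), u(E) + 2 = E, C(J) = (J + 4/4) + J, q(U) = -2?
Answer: 480*I*√2 ≈ 678.82*I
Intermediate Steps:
C(J) = 1 + 2*J (C(J) = (J + 4*(¼)) + J = (J + 1) + J = (1 + J) + J = 1 + 2*J)
u(E) = -2 + E
j(x) = -2 - 2*x (j(x) = -1 - (1 + 2*x) = -1 + (-1 - 2*x) = -2 - 2*x)
y(S) = √(-4 - S) (y(S) = √((-2 - 2*S) + (-2 + S)) = √(-4 - S))
16*((y(q(1))*5)*6) = 16*((√(-4 - 1*(-2))*5)*6) = 16*((√(-4 + 2)*5)*6) = 16*((√(-2)*5)*6) = 16*(((I*√2)*5)*6) = 16*((5*I*√2)*6) = 16*(30*I*√2) = 480*I*√2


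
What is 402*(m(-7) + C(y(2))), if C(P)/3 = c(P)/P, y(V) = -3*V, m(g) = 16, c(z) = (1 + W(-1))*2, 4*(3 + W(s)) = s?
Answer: 14673/2 ≈ 7336.5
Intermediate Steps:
W(s) = -3 + s/4
c(z) = -9/2 (c(z) = (1 + (-3 + (1/4)*(-1)))*2 = (1 + (-3 - 1/4))*2 = (1 - 13/4)*2 = -9/4*2 = -9/2)
C(P) = -27/(2*P) (C(P) = 3*(-9/(2*P)) = -27/(2*P))
402*(m(-7) + C(y(2))) = 402*(16 - 27/(2*((-3*2)))) = 402*(16 - 27/2/(-6)) = 402*(16 - 27/2*(-1/6)) = 402*(16 + 9/4) = 402*(73/4) = 14673/2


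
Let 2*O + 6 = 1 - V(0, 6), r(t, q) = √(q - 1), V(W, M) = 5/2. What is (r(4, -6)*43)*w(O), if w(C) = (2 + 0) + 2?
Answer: 172*I*√7 ≈ 455.07*I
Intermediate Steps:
V(W, M) = 5/2 (V(W, M) = 5*(½) = 5/2)
r(t, q) = √(-1 + q)
O = -15/4 (O = -3 + (1 - 1*5/2)/2 = -3 + (1 - 5/2)/2 = -3 + (½)*(-3/2) = -3 - ¾ = -15/4 ≈ -3.7500)
w(C) = 4 (w(C) = 2 + 2 = 4)
(r(4, -6)*43)*w(O) = (√(-1 - 6)*43)*4 = (√(-7)*43)*4 = ((I*√7)*43)*4 = (43*I*√7)*4 = 172*I*√7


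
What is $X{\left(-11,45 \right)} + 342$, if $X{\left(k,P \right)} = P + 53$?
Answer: $440$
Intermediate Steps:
$X{\left(k,P \right)} = 53 + P$
$X{\left(-11,45 \right)} + 342 = \left(53 + 45\right) + 342 = 98 + 342 = 440$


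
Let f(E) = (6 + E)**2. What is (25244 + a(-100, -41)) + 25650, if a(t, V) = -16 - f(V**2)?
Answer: -2795091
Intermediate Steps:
a(t, V) = -16 - (6 + V**2)**2
(25244 + a(-100, -41)) + 25650 = (25244 + (-16 - (6 + (-41)**2)**2)) + 25650 = (25244 + (-16 - (6 + 1681)**2)) + 25650 = (25244 + (-16 - 1*1687**2)) + 25650 = (25244 + (-16 - 1*2845969)) + 25650 = (25244 + (-16 - 2845969)) + 25650 = (25244 - 2845985) + 25650 = -2820741 + 25650 = -2795091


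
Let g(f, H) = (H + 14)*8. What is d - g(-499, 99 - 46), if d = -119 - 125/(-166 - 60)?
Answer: -147905/226 ≈ -654.45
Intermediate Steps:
g(f, H) = 112 + 8*H (g(f, H) = (14 + H)*8 = 112 + 8*H)
d = -26769/226 (d = -119 - 125/(-226) = -119 - 1/226*(-125) = -119 + 125/226 = -26769/226 ≈ -118.45)
d - g(-499, 99 - 46) = -26769/226 - (112 + 8*(99 - 46)) = -26769/226 - (112 + 8*53) = -26769/226 - (112 + 424) = -26769/226 - 1*536 = -26769/226 - 536 = -147905/226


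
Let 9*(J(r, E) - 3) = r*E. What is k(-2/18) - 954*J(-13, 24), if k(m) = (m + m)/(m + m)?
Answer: 30211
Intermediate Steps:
J(r, E) = 3 + E*r/9 (J(r, E) = 3 + (r*E)/9 = 3 + (E*r)/9 = 3 + E*r/9)
k(m) = 1 (k(m) = (2*m)/((2*m)) = (2*m)*(1/(2*m)) = 1)
k(-2/18) - 954*J(-13, 24) = 1 - 954*(3 + (⅑)*24*(-13)) = 1 - 954*(3 - 104/3) = 1 - 954*(-95/3) = 1 + 30210 = 30211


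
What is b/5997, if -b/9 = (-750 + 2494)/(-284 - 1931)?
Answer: 5232/4427785 ≈ 0.0011816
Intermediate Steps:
b = 15696/2215 (b = -9*(-750 + 2494)/(-284 - 1931) = -15696/(-2215) = -15696*(-1)/2215 = -9*(-1744/2215) = 15696/2215 ≈ 7.0862)
b/5997 = (15696/2215)/5997 = (15696/2215)*(1/5997) = 5232/4427785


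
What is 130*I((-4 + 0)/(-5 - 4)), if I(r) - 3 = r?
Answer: 4030/9 ≈ 447.78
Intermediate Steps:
I(r) = 3 + r
130*I((-4 + 0)/(-5 - 4)) = 130*(3 + (-4 + 0)/(-5 - 4)) = 130*(3 - 4/(-9)) = 130*(3 - 4*(-1/9)) = 130*(3 + 4/9) = 130*(31/9) = 4030/9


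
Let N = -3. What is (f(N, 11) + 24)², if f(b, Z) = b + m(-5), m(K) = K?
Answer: 256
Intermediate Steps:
f(b, Z) = -5 + b (f(b, Z) = b - 5 = -5 + b)
(f(N, 11) + 24)² = ((-5 - 3) + 24)² = (-8 + 24)² = 16² = 256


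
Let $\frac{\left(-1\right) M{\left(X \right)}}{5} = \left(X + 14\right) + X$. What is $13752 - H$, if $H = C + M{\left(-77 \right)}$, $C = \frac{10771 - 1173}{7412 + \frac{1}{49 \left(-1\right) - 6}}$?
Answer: $\frac{5320237378}{407659} \approx 13051.0$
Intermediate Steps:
$M{\left(X \right)} = -70 - 10 X$ ($M{\left(X \right)} = - 5 \left(\left(X + 14\right) + X\right) = - 5 \left(\left(14 + X\right) + X\right) = - 5 \left(14 + 2 X\right) = -70 - 10 X$)
$C = \frac{527890}{407659}$ ($C = \frac{9598}{7412 + \frac{1}{-49 - 6}} = \frac{9598}{7412 + \frac{1}{-55}} = \frac{9598}{7412 - \frac{1}{55}} = \frac{9598}{\frac{407659}{55}} = 9598 \cdot \frac{55}{407659} = \frac{527890}{407659} \approx 1.2949$)
$H = \frac{285889190}{407659}$ ($H = \frac{527890}{407659} - -700 = \frac{527890}{407659} + \left(-70 + 770\right) = \frac{527890}{407659} + 700 = \frac{285889190}{407659} \approx 701.29$)
$13752 - H = 13752 - \frac{285889190}{407659} = \frac{5320237378}{407659}$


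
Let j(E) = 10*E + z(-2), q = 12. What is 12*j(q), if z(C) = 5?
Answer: 1500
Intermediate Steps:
j(E) = 5 + 10*E (j(E) = 10*E + 5 = 5 + 10*E)
12*j(q) = 12*(5 + 10*12) = 12*(5 + 120) = 12*125 = 1500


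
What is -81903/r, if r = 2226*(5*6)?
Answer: -27301/22260 ≈ -1.2265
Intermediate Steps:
r = 66780 (r = 2226*30 = 66780)
-81903/r = -81903/66780 = -81903*1/66780 = -27301/22260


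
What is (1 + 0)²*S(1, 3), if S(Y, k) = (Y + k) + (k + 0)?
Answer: 7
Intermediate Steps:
S(Y, k) = Y + 2*k (S(Y, k) = (Y + k) + k = Y + 2*k)
(1 + 0)²*S(1, 3) = (1 + 0)²*(1 + 2*3) = 1²*(1 + 6) = 1*7 = 7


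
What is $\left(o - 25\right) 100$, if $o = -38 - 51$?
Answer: $-11400$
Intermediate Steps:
$o = -89$
$\left(o - 25\right) 100 = \left(-89 - 25\right) 100 = \left(-114\right) 100 = -11400$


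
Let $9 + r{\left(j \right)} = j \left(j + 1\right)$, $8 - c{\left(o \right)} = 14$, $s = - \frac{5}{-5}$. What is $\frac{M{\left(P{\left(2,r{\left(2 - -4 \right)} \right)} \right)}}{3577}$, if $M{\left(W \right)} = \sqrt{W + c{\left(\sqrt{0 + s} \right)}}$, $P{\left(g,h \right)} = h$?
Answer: $\frac{3 \sqrt{3}}{3577} \approx 0.0014527$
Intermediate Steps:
$s = 1$ ($s = \left(-5\right) \left(- \frac{1}{5}\right) = 1$)
$c{\left(o \right)} = -6$ ($c{\left(o \right)} = 8 - 14 = -6$)
$r{\left(j \right)} = -9 + j \left(1 + j\right)$ ($r{\left(j \right)} = -9 + j \left(j + 1\right) = -9 + j \left(1 + j\right)$)
$M{\left(W \right)} = \sqrt{-6 + W}$ ($M{\left(W \right)} = \sqrt{W - 6} = \sqrt{-6 + W}$)
$\frac{M{\left(P{\left(2,r{\left(2 - -4 \right)} \right)} \right)}}{3577} = \frac{\sqrt{-6 + \left(-9 + \left(2 - -4\right) + \left(2 - -4\right)^{2}\right)}}{3577} = \sqrt{-6 + \left(-9 + \left(2 + 4\right) + \left(2 + 4\right)^{2}\right)} \frac{1}{3577} = \sqrt{-6 + \left(-9 + 6 + 6^{2}\right)} \frac{1}{3577} = \sqrt{-6 + \left(-9 + 6 + 36\right)} \frac{1}{3577} = \sqrt{-6 + 33} \cdot \frac{1}{3577} = \sqrt{27} \cdot \frac{1}{3577} = 3 \sqrt{3} \cdot \frac{1}{3577} = \frac{3 \sqrt{3}}{3577}$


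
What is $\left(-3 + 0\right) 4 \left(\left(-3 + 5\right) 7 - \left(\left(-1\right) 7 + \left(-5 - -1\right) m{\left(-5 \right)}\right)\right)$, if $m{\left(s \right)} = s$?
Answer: $-12$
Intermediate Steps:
$\left(-3 + 0\right) 4 \left(\left(-3 + 5\right) 7 - \left(\left(-1\right) 7 + \left(-5 - -1\right) m{\left(-5 \right)}\right)\right) = \left(-3 + 0\right) 4 \left(\left(-3 + 5\right) 7 - \left(\left(-1\right) 7 + \left(-5 - -1\right) \left(-5\right)\right)\right) = \left(-3\right) 4 \left(2 \cdot 7 - \left(-7 + \left(-5 + 1\right) \left(-5\right)\right)\right) = - 12 \left(14 - \left(-7 - -20\right)\right) = - 12 \left(14 - \left(-7 + 20\right)\right) = - 12 \left(14 - 13\right) = \left(-12\right) 1 = -12$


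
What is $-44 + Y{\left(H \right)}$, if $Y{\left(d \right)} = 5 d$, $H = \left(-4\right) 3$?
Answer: $-104$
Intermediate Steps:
$H = -12$
$-44 + Y{\left(H \right)} = -44 + 5 \left(-12\right) = -44 - 60 = -104$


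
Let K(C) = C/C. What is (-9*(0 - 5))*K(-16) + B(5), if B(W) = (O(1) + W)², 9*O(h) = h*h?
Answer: 5761/81 ≈ 71.123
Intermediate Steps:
K(C) = 1
O(h) = h²/9 (O(h) = (h*h)/9 = h²/9)
B(W) = (⅑ + W)² (B(W) = ((⅑)*1² + W)² = ((⅑)*1 + W)² = (⅑ + W)²)
(-9*(0 - 5))*K(-16) + B(5) = -9*(0 - 5)*1 + (1 + 9*5)²/81 = -9*(-5)*1 + (1 + 45)²/81 = 45*1 + (1/81)*46² = 45 + (1/81)*2116 = 45 + 2116/81 = 5761/81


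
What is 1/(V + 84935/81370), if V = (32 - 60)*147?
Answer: -16274/66966797 ≈ -0.00024302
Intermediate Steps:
V = -4116 (V = -28*147 = -4116)
1/(V + 84935/81370) = 1/(-4116 + 84935/81370) = 1/(-4116 + 84935*(1/81370)) = 1/(-4116 + 16987/16274) = 1/(-66966797/16274) = -16274/66966797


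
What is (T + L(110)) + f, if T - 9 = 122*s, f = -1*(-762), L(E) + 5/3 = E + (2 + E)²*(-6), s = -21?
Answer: -230840/3 ≈ -76947.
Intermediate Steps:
L(E) = -5/3 + E - 6*(2 + E)² (L(E) = -5/3 + (E + (2 + E)²*(-6)) = -5/3 + (E - 6*(2 + E)²) = -5/3 + E - 6*(2 + E)²)
f = 762
T = -2553 (T = 9 + 122*(-21) = 9 - 2562 = -2553)
(T + L(110)) + f = (-2553 + (-5/3 + 110 - 6*(2 + 110)²)) + 762 = (-2553 + (-5/3 + 110 - 6*112²)) + 762 = (-2553 + (-5/3 + 110 - 6*12544)) + 762 = (-2553 + (-5/3 + 110 - 75264)) + 762 = (-2553 - 225467/3) + 762 = -233126/3 + 762 = -230840/3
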